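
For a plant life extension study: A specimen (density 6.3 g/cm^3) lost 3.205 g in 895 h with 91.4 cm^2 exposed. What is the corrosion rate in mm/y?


Apply the mm/y weight-loss relation: CR = 87600 * W / (D * A * T)
Numerator: 87600 * 3.205 = 280758.0
Denominator: 6.3 * 91.4 * 895 = 515358.9
CR = 280758.0 / 515358.9 = 0.544782 mm/y

0.544782 mm/y


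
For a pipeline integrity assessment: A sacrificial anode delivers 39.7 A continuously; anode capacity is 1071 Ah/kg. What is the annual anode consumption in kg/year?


Annual consumption = current * hours per year / capacity
Rate = 39.7 * 8760 / 1071 = 324.7 kg/year

324.7 kg/year


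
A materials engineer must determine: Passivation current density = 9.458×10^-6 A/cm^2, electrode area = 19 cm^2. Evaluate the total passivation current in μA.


I = i_pass * A, then convert A → μA (×10^6)
I = 9.458×10^-6 * 19 * 10^6 = 179.7 μA

179.7 μA


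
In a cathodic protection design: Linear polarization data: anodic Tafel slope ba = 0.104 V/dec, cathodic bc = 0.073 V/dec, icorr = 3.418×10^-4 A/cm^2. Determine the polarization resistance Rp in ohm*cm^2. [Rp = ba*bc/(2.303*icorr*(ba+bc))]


Apply the Stern-Geary equation: Rp = ba*bc / (2.303*icorr*(ba+bc))
ba*bc = 0.104*0.073 = 0.007592
ba+bc = 0.177; 2.303*icorr*(ba+bc) = 2.303*3.418×10^-4*0.177 = 1.3932828×10^-4
Rp = 0.007592 / 1.3932828×10^-4 = 54.5 ohm*cm^2

54.5 ohm*cm^2


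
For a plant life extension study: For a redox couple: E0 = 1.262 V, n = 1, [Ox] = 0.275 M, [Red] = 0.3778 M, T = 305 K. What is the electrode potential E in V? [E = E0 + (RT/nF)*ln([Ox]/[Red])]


Apply the Nernst equation: E = E0 + (RT/nF)*ln([Ox]/[Red])
Step 1: RT/nF = 8.314*305/(1*96485) = 0.02628149 V
Step 2: [Ox]/[Red] = 0.275/0.3778 = 0.727898
Step 3: ln(0.727898) = -0.317594
Step 4: correction = 0.02628149 * -0.317594 = -0.0083 V
E = 1.262 + -0.0083 = 1.2537 V

1.2537 V


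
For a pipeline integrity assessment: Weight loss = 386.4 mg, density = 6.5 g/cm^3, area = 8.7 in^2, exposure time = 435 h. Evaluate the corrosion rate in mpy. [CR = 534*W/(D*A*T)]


Apply the mpy weight-loss relation: CR = 534 * W / (D * A * T)
Numerator: 534 * 386.4 = 206337.6
Denominator: 6.5 * 8.7 * 435 = 24599.25
CR = 206337.6 / 24599.25 = 8.38796 mpy

8.38796 mpy


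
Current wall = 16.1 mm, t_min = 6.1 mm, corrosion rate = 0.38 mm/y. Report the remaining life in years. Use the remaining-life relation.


Apply the remaining-life relation: RL = (t_current − t_min) / CR
RL = (16.1 − 6.1) / 0.38 = 10.0 / 0.38 = 26.3 years

26.3 years


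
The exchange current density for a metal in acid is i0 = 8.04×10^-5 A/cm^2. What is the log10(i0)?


i0 = 8.04×10^-5 A/cm^2
log10(i0) = -4.095

-4.095


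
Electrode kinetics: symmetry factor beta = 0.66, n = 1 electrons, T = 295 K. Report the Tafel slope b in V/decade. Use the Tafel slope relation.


Apply the Tafel slope relation: b = 2.303*R*T/(beta*n*F)
Numerator: 2.303 * 8.314 * 295 = 5648.41
Denominator: 0.66 * 1 * 96485 = 63680.1
b = 5648.41 / 63680.1 = 0.089 V/decade

0.089 V/decade


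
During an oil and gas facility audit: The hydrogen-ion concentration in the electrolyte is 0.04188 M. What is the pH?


pH = −log10[H+]
pH = −log10(0.04188) = 1.38

1.38


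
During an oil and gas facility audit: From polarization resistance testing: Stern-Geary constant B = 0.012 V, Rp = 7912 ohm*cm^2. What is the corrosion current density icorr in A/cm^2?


Apply the Stern-Geary relation: icorr = B / Rp
icorr = 0.012 / 7912 = 1.517×10^-6 A/cm^2

1.517×10^-6 A/cm^2


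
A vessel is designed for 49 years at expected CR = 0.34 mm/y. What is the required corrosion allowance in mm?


Corrosion allowance = CR × design life
CA = 0.34 * 49 = 16.66 mm

16.66 mm


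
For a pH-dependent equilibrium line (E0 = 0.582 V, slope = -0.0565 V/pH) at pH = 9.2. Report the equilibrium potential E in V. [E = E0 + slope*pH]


Apply the Pourbaix line equation: E = E0 + slope*pH
E = 0.582 + (-0.0565)*9.2 = 0.582 + (-0.5198) = 0.0622 V
Rounded to 3 decimal places: E = 0.062 V

0.062 V


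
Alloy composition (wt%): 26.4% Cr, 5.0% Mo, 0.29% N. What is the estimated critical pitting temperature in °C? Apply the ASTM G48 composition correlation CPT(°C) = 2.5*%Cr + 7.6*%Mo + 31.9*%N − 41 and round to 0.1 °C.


Apply the ASTM G48 empirical CPT estimate: CPT(°C) = 2.5*%Cr + 7.6*%Mo + 31.9*%N − 41
2.5*26.4 = 66; 7.6*5.0 = 38; 31.9*0.29 = 9.251
CPT = 66 + 38 + 9.251 − 41 = 72.251 °C
Rounded to 0.1 °C: CPT ≈ 72.3 °C

72.3 °C


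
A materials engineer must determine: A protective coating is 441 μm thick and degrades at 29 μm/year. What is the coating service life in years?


Service life = thickness / degradation rate
Life = 441 / 29 = 15.2 years

15.2 years


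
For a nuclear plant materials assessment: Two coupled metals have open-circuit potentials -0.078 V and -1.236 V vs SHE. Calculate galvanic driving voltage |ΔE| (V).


Driving voltage is the absolute potential difference.
|ΔE| = |-0.078 − (-1.236)| = 1.158 V

1.158 V


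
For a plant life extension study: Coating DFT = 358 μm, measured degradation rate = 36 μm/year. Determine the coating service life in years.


Service life = thickness / degradation rate
Life = 358 / 36 = 9.9 years

9.9 years


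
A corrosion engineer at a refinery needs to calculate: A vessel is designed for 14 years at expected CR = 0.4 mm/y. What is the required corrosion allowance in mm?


Corrosion allowance = CR × design life
CA = 0.4 * 14 = 5.6 mm

5.6 mm


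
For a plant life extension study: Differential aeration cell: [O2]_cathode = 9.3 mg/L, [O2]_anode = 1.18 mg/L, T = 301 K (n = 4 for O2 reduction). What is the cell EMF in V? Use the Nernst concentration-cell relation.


Apply the Nernst concentration-cell relation: E = (RT/nF)*ln(C_cathode/C_anode)
RT/nF = 8.314*301/(4*96485) = 0.0064842 V
ln(9.3/1.18) = 2.0645
E = 0.0064842 * 2.0645 = 0.01339 V

0.01339 V


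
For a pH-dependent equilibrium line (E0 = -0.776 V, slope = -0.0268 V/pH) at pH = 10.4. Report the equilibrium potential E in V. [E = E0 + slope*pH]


Apply the Pourbaix line equation: E = E0 + slope*pH
E = -0.776 + (-0.0268)*10.4 = -0.776 + (-0.27872) = -1.05472 V
Rounded to 3 decimal places: E = -1.055 V

-1.055 V


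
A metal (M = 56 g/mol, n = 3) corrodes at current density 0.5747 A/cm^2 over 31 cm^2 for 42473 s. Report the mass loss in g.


Apply Faraday's law: m = i*A*t*M / (n*F)
Total charge passed Q = i*A*t = 0.5747*31*42473 = 756686.2261 C
m = Q*M/(n*F) = 756686.2261*56/(3*96485) = 146.394 g

146.394 g


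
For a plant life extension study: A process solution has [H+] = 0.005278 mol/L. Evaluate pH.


pH = −log10[H+]
pH = −log10(0.005278) = 2.28

2.28


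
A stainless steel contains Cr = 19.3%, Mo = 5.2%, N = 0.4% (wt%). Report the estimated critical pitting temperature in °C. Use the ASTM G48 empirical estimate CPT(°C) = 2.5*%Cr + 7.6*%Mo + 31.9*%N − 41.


Apply the ASTM G48 empirical CPT estimate: CPT(°C) = 2.5*%Cr + 7.6*%Mo + 31.9*%N − 41
2.5*19.3 = 48.25; 7.6*5.2 = 39.52; 31.9*0.4 = 12.76
CPT = 48.25 + 39.52 + 12.76 − 41 = 59.53 °C
Rounded to 0.1 °C: CPT ≈ 59.5 °C

59.5 °C


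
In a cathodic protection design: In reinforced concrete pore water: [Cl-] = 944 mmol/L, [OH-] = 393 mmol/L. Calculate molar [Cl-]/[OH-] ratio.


Threshold parameter = [Cl-] / [OH-] (molar basis; both in mmol/L, so units cancel)
Ratio = 944 / 393 = 2.4

2.4


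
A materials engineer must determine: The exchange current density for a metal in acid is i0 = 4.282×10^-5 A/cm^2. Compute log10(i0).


i0 = 4.282×10^-5 A/cm^2
log10(i0) = -4.368

-4.368


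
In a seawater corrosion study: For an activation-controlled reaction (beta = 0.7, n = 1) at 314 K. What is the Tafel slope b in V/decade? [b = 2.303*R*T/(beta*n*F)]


Apply the Tafel slope relation: b = 2.303*R*T/(beta*n*F)
Numerator: 2.303 * 8.314 * 314 = 6012.2
Denominator: 0.7 * 1 * 96485 = 67539.5
b = 6012.2 / 67539.5 = 0.089 V/decade

0.089 V/decade


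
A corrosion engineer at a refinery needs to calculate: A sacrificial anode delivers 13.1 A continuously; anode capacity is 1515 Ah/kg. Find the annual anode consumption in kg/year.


Annual consumption = current * hours per year / capacity
Rate = 13.1 * 8760 / 1515 = 75.7 kg/year

75.7 kg/year


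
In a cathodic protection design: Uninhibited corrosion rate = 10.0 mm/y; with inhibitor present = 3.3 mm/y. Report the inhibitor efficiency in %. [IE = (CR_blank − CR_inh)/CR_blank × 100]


Apply the inhibitor-efficiency definition: IE = (CR_blank − CR_inh)/CR_blank × 100
IE = (10.0 − 3.3) / 10.0 × 100
IE = 6.7 / 10.0 × 100 = 67.0 %

67.0 %


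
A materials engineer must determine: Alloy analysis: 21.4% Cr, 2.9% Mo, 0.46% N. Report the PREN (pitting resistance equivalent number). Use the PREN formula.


Apply the PREN formula: PREN = Cr + 3.3*Mo + 16*N
PREN = 21.4 + 3.3*2.9 + 16*0.46
PREN = 21.4 + 9.57 + 7.36 = 38.33

38.33


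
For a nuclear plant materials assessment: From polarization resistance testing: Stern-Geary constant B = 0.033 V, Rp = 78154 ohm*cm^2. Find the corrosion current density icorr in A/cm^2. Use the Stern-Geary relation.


Apply the Stern-Geary relation: icorr = B / Rp
icorr = 0.033 / 78154 = 4.222×10^-7 A/cm^2

4.222×10^-7 A/cm^2


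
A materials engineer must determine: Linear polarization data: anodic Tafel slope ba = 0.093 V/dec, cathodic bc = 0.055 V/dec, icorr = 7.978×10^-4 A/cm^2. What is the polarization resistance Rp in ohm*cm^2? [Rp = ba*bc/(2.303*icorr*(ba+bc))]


Apply the Stern-Geary equation: Rp = ba*bc / (2.303*icorr*(ba+bc))
ba*bc = 0.093*0.055 = 0.005115
ba+bc = 0.148; 2.303*icorr*(ba+bc) = 2.303*7.978×10^-4*0.148 = 2.7192534×10^-4
Rp = 0.005115 / 2.7192534×10^-4 = 18.8 ohm*cm^2

18.8 ohm*cm^2


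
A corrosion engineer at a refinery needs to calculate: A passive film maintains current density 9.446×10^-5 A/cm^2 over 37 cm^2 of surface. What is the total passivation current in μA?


I = i_pass * A, then convert A → μA (×10^6)
I = 9.446×10^-5 * 37 * 10^6 = 3495.02 μA

3495.02 μA


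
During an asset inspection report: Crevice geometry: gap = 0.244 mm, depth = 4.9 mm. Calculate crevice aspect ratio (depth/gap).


Aspect ratio = depth / gap
Ratio = 4.9 / 0.244 = 20.1

20.1


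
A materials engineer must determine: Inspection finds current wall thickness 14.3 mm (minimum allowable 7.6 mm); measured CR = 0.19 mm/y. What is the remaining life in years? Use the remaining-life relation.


Apply the remaining-life relation: RL = (t_current − t_min) / CR
RL = (14.3 − 7.6) / 0.19 = 6.7 / 0.19 = 35.3 years

35.3 years


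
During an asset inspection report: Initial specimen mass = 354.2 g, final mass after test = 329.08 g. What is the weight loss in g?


Weight loss = initial − final
WL = 354.2 − 329.08 = 25.12 g

25.12 g


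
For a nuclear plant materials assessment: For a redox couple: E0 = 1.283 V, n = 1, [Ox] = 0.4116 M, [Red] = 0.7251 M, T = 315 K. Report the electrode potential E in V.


Apply the Nernst equation: E = E0 + (RT/nF)*ln([Ox]/[Red])
Step 1: RT/nF = 8.314*315/(1*96485) = 0.02714318 V
Step 2: [Ox]/[Red] = 0.4116/0.7251 = 0.567646
Step 3: ln(0.567646) = -0.566257
Step 4: correction = 0.02714318 * -0.566257 = -0.0154 V
E = 1.283 + -0.0154 = 1.2676 V

1.2676 V


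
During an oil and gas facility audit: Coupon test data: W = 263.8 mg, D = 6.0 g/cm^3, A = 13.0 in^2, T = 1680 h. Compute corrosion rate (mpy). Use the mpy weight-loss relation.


Apply the mpy weight-loss relation: CR = 534 * W / (D * A * T)
Numerator: 534 * 263.8 = 140869.2
Denominator: 6.0 * 13.0 * 1680 = 131040.0
CR = 140869.2 / 131040.0 = 1.075 mpy

1.075 mpy


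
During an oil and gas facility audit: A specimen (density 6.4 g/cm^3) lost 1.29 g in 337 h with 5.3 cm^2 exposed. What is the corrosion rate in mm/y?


Apply the mm/y weight-loss relation: CR = 87600 * W / (D * A * T)
Numerator: 87600 * 1.29 = 113004.0
Denominator: 6.4 * 5.3 * 337 = 11431.04
CR = 113004.0 / 11431.04 = 9.88571 mm/y

9.88571 mm/y


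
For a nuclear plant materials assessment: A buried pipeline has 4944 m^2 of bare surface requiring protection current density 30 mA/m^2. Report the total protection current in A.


I = area * current density, then convert mA → A (÷1000)
I = 4944 * 30 / 1000 = 148.32 A

148.32 A


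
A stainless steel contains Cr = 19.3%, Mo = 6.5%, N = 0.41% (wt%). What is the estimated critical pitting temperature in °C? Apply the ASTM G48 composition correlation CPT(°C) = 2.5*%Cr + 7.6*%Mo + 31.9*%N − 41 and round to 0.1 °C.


Apply the ASTM G48 empirical CPT estimate: CPT(°C) = 2.5*%Cr + 7.6*%Mo + 31.9*%N − 41
2.5*19.3 = 48.25; 7.6*6.5 = 49.4; 31.9*0.41 = 13.079
CPT = 48.25 + 49.4 + 13.079 − 41 = 69.729 °C
Rounded to 0.1 °C: CPT ≈ 69.7 °C

69.7 °C


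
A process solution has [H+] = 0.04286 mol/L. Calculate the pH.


pH = −log10[H+]
pH = −log10(0.04286) = 1.37

1.37


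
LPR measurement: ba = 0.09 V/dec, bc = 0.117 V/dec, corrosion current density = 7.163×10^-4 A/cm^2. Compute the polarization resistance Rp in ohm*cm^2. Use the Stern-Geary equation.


Apply the Stern-Geary equation: Rp = ba*bc / (2.303*icorr*(ba+bc))
ba*bc = 0.09*0.117 = 0.01053
ba+bc = 0.207; 2.303*icorr*(ba+bc) = 2.303*7.163×10^-4*0.207 = 3.4147525×10^-4
Rp = 0.01053 / 3.4147525×10^-4 = 30.84 ohm*cm^2

30.84 ohm*cm^2


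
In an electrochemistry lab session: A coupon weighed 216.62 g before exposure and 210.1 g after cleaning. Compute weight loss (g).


Weight loss = initial − final
WL = 216.62 − 210.1 = 6.52 g

6.52 g


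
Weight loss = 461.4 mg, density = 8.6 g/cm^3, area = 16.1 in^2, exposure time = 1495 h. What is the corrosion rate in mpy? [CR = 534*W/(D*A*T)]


Apply the mpy weight-loss relation: CR = 534 * W / (D * A * T)
Numerator: 534 * 461.4 = 246387.6
Denominator: 8.6 * 16.1 * 1495 = 206997.7
CR = 246387.6 / 206997.7 = 1.19 mpy

1.19 mpy


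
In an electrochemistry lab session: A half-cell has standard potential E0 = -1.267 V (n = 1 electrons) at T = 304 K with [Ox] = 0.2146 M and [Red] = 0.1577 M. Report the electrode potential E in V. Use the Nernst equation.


Apply the Nernst equation: E = E0 + (RT/nF)*ln([Ox]/[Red])
Step 1: RT/nF = 8.314*304/(1*96485) = 0.02619533 V
Step 2: [Ox]/[Red] = 0.2146/0.1577 = 1.360812
Step 3: ln(1.360812) = 0.308082
Step 4: correction = 0.02619533 * 0.308082 = 0.0081 V
E = -1.267 + 0.0081 = -1.2589 V

-1.2589 V


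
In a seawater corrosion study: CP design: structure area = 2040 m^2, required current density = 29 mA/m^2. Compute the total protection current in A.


I = area * current density, then convert mA → A (÷1000)
I = 2040 * 29 / 1000 = 59.16 A

59.16 A


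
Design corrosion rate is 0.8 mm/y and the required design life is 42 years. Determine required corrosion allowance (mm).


Corrosion allowance = CR × design life
CA = 0.8 * 42 = 33.6 mm

33.6 mm


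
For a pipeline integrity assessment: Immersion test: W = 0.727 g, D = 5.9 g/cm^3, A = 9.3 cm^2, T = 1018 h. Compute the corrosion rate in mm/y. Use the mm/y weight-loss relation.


Apply the mm/y weight-loss relation: CR = 87600 * W / (D * A * T)
Numerator: 87600 * 0.727 = 63685.2
Denominator: 5.9 * 9.3 * 1018 = 55857.66
CR = 63685.2 / 55857.66 = 1.1401 mm/y

1.1401 mm/y


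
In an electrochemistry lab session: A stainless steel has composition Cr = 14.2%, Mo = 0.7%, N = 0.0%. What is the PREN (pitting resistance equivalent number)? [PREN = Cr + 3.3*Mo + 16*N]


Apply the PREN formula: PREN = Cr + 3.3*Mo + 16*N
PREN = 14.2 + 3.3*0.7 + 16*0.0
PREN = 14.2 + 2.31 + 0.0 = 16.51

16.51


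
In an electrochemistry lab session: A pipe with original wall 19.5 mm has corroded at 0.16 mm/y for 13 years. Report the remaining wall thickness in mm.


Remaining wall = original − CR × time
t = 19.5 − 0.16*13 = 19.5 − 2.08 = 17.42 mm

17.42 mm


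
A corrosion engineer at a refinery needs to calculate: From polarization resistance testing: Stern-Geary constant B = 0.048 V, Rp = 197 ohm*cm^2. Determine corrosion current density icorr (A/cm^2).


Apply the Stern-Geary relation: icorr = B / Rp
icorr = 0.048 / 197 = 2.437×10^-4 A/cm^2

2.437×10^-4 A/cm^2


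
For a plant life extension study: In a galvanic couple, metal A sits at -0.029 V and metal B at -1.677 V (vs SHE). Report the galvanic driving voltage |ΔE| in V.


Driving voltage is the absolute potential difference.
|ΔE| = |-0.029 − (-1.677)| = 1.648 V

1.648 V


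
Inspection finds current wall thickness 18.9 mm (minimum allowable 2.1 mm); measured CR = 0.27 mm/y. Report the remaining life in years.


Apply the remaining-life relation: RL = (t_current − t_min) / CR
RL = (18.9 − 2.1) / 0.27 = 16.8 / 0.27 = 62.2 years

62.2 years


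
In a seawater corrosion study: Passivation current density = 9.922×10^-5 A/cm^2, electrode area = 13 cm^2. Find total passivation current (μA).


I = i_pass * A, then convert A → μA (×10^6)
I = 9.922×10^-5 * 13 * 10^6 = 1289.86 μA

1289.86 μA


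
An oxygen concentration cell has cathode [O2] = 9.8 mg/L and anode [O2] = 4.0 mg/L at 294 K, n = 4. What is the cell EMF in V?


Apply the Nernst concentration-cell relation: E = (RT/nF)*ln(C_cathode/C_anode)
RT/nF = 8.314*294/(4*96485) = 0.00633341 V
ln(9.8/4.0) = 0.89609
E = 0.00633341 * 0.89609 = 0.00568 V

0.00568 V


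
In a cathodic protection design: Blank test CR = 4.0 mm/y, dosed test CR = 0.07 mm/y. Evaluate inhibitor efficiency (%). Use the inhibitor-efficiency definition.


Apply the inhibitor-efficiency definition: IE = (CR_blank − CR_inh)/CR_blank × 100
IE = (4.0 − 0.07) / 4.0 × 100
IE = 3.93 / 4.0 × 100 = 98.3 %

98.3 %


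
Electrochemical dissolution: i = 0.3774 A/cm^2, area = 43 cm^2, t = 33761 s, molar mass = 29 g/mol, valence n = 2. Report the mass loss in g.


Apply Faraday's law: m = i*A*t*M / (n*F)
Total charge passed Q = i*A*t = 0.3774*43*33761 = 547880.2602 C
m = Q*M/(n*F) = 547880.2602*29/(2*96485) = 82.3368 g

82.3368 g


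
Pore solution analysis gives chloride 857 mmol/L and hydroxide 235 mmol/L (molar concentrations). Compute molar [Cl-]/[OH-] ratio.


Threshold parameter = [Cl-] / [OH-] (molar basis; both in mmol/L, so units cancel)
Ratio = 857 / 235 = 3.65

3.65


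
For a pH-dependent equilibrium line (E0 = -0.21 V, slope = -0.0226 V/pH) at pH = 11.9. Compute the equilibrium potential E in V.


Apply the Pourbaix line equation: E = E0 + slope*pH
E = -0.21 + (-0.0226)*11.9 = -0.21 + (-0.26894) = -0.47894 V
Rounded to 4 decimal places: E = -0.4789 V

-0.4789 V


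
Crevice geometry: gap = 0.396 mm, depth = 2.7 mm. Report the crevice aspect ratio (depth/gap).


Aspect ratio = depth / gap
Ratio = 2.7 / 0.396 = 6.8

6.8


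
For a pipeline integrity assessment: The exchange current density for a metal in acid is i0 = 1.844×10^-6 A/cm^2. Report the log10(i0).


i0 = 1.844×10^-6 A/cm^2
log10(i0) = -5.734

-5.734


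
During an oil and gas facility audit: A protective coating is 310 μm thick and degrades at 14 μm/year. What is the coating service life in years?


Service life = thickness / degradation rate
Life = 310 / 14 = 22.1 years

22.1 years


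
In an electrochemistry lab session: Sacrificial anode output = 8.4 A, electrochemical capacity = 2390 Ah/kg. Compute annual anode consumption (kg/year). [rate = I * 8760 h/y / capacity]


Annual consumption = current * hours per year / capacity
Rate = 8.4 * 8760 / 2390 = 30.8 kg/year

30.8 kg/year


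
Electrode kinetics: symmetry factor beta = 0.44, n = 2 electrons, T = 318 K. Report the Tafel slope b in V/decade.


Apply the Tafel slope relation: b = 2.303*R*T/(beta*n*F)
Numerator: 2.303 * 8.314 * 318 = 6088.79
Denominator: 0.44 * 2 * 96485 = 84906.8
b = 6088.79 / 84906.8 = 0.0717 V/decade

0.0717 V/decade


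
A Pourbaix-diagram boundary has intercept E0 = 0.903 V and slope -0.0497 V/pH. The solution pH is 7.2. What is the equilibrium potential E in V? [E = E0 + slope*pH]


Apply the Pourbaix line equation: E = E0 + slope*pH
E = 0.903 + (-0.0497)*7.2 = 0.903 + (-0.35784) = 0.54516 V
Rounded to 3 decimal places: E = 0.545 V

0.545 V


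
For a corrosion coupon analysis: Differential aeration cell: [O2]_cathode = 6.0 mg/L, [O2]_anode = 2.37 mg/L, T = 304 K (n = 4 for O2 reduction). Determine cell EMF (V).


Apply the Nernst concentration-cell relation: E = (RT/nF)*ln(C_cathode/C_anode)
RT/nF = 8.314*304/(4*96485) = 0.00654883 V
ln(6.0/2.37) = 0.92887
E = 0.00654883 * 0.92887 = 0.00608 V

0.00608 V


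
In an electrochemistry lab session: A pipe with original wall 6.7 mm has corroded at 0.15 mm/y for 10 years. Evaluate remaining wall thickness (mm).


Remaining wall = original − CR × time
t = 6.7 − 0.15*10 = 6.7 − 1.5 = 5.2 mm

5.2 mm


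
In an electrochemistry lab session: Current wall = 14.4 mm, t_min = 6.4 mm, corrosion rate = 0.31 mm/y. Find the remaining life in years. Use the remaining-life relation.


Apply the remaining-life relation: RL = (t_current − t_min) / CR
RL = (14.4 − 6.4) / 0.31 = 8.0 / 0.31 = 25.8 years

25.8 years


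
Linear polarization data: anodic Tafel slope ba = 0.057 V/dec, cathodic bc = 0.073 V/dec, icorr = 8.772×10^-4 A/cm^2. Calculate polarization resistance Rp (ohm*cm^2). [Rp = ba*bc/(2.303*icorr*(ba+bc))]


Apply the Stern-Geary equation: Rp = ba*bc / (2.303*icorr*(ba+bc))
ba*bc = 0.057*0.073 = 0.004161
ba+bc = 0.13; 2.303*icorr*(ba+bc) = 2.303*8.772×10^-4*0.13 = 2.6262491×10^-4
Rp = 0.004161 / 2.6262491×10^-4 = 15.84 ohm*cm^2

15.84 ohm*cm^2


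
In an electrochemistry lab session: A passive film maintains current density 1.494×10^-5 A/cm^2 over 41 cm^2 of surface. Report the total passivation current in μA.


I = i_pass * A, then convert A → μA (×10^6)
I = 1.494×10^-5 * 41 * 10^6 = 612.54 μA

612.54 μA


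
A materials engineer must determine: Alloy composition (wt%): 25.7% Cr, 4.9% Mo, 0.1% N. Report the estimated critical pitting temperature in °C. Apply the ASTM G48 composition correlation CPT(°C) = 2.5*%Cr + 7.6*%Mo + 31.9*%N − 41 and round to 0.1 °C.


Apply the ASTM G48 empirical CPT estimate: CPT(°C) = 2.5*%Cr + 7.6*%Mo + 31.9*%N − 41
2.5*25.7 = 64.25; 7.6*4.9 = 37.24; 31.9*0.1 = 3.19
CPT = 64.25 + 37.24 + 3.19 − 41 = 63.68 °C
Rounded to 0.1 °C: CPT ≈ 63.7 °C

63.7 °C


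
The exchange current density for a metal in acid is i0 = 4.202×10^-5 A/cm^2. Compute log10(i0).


i0 = 4.202×10^-5 A/cm^2
log10(i0) = -4.377

-4.377


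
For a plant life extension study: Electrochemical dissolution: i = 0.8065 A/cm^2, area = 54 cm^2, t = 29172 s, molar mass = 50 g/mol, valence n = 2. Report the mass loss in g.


Apply Faraday's law: m = i*A*t*M / (n*F)
Total charge passed Q = i*A*t = 0.8065*54*29172 = 1270469.772 C
m = Q*M/(n*F) = 1270469.772*50/(2*96485) = 329.1884 g

329.1884 g


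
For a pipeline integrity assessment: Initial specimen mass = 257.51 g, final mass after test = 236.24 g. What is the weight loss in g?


Weight loss = initial − final
WL = 257.51 − 236.24 = 21.27 g

21.27 g


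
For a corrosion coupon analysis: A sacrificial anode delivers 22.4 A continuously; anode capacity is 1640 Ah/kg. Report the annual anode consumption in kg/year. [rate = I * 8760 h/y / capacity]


Annual consumption = current * hours per year / capacity
Rate = 22.4 * 8760 / 1640 = 119.6 kg/year

119.6 kg/year


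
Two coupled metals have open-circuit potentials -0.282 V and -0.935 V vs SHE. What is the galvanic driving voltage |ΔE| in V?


Driving voltage is the absolute potential difference.
|ΔE| = |-0.282 − (-0.935)| = 0.653 V

0.653 V


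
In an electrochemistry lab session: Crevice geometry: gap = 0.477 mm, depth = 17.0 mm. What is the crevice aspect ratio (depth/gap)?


Aspect ratio = depth / gap
Ratio = 17.0 / 0.477 = 35.6

35.6


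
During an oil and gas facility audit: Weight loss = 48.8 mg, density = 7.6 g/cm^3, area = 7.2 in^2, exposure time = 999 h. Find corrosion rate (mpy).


Apply the mpy weight-loss relation: CR = 534 * W / (D * A * T)
Numerator: 534 * 48.8 = 26059.2
Denominator: 7.6 * 7.2 * 999 = 54665.28
CR = 26059.2 / 54665.28 = 0.477 mpy

0.477 mpy


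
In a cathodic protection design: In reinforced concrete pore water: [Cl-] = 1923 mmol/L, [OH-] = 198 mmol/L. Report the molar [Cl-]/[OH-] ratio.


Threshold parameter = [Cl-] / [OH-] (molar basis; both in mmol/L, so units cancel)
Ratio = 1923 / 198 = 9.71

9.71


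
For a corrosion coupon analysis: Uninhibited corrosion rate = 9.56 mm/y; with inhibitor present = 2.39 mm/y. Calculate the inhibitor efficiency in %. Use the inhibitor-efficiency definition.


Apply the inhibitor-efficiency definition: IE = (CR_blank − CR_inh)/CR_blank × 100
IE = (9.56 − 2.39) / 9.56 × 100
IE = 7.17 / 9.56 × 100 = 75.0 %

75.0 %


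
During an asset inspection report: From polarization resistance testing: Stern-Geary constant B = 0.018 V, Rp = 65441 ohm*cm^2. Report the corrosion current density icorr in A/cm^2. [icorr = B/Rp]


Apply the Stern-Geary relation: icorr = B / Rp
icorr = 0.018 / 65441 = 2.751×10^-7 A/cm^2

2.751×10^-7 A/cm^2


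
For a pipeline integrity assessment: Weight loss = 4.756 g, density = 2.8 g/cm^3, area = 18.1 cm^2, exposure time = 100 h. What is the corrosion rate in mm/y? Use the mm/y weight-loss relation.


Apply the mm/y weight-loss relation: CR = 87600 * W / (D * A * T)
Numerator: 87600 * 4.756 = 416625.6
Denominator: 2.8 * 18.1 * 100 = 5068.0
CR = 416625.6 / 5068.0 = 82.2071 mm/y

82.2071 mm/y


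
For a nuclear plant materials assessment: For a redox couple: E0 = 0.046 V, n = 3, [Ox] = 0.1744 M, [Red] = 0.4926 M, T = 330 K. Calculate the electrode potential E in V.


Apply the Nernst equation: E = E0 + (RT/nF)*ln([Ox]/[Red])
Step 1: RT/nF = 8.314*330/(3*96485) = 0.00947857 V
Step 2: [Ox]/[Red] = 0.1744/0.4926 = 0.35404
Step 3: ln(0.35404) = -1.038345
Step 4: correction = 0.00947857 * -1.038345 = -0.01 V
E = 0.046 + -0.01 = 0.036 V

0.036 V


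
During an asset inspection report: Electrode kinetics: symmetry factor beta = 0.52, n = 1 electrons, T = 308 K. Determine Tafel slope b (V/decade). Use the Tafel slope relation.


Apply the Tafel slope relation: b = 2.303*R*T/(beta*n*F)
Numerator: 2.303 * 8.314 * 308 = 5897.32
Denominator: 0.52 * 1 * 96485 = 50172.2
b = 5897.32 / 50172.2 = 0.1175 V/decade

0.1175 V/decade


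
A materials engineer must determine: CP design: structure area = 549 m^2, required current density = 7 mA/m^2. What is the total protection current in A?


I = area * current density, then convert mA → A (÷1000)
I = 549 * 7 / 1000 = 3.84 A

3.84 A


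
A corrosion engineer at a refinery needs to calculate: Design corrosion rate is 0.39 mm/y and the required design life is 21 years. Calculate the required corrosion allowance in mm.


Corrosion allowance = CR × design life
CA = 0.39 * 21 = 8.19 mm

8.19 mm


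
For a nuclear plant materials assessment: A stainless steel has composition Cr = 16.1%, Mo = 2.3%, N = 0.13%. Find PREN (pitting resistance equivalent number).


Apply the PREN formula: PREN = Cr + 3.3*Mo + 16*N
PREN = 16.1 + 3.3*2.3 + 16*0.13
PREN = 16.1 + 7.59 + 2.08 = 25.77

25.77


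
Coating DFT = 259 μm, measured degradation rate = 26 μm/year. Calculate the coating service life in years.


Service life = thickness / degradation rate
Life = 259 / 26 = 10.0 years

10.0 years


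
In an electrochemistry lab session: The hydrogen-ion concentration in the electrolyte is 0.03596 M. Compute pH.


pH = −log10[H+]
pH = −log10(0.03596) = 1.44

1.44


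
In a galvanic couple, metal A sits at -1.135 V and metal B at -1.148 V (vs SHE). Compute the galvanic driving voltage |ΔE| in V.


Driving voltage is the absolute potential difference.
|ΔE| = |-1.135 − (-1.148)| = 0.013 V

0.013 V


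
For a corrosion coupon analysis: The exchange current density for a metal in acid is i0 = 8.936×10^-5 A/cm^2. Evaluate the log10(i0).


i0 = 8.936×10^-5 A/cm^2
log10(i0) = -4.049

-4.049


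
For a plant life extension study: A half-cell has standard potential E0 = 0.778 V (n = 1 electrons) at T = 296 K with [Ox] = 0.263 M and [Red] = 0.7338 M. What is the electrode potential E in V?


Apply the Nernst equation: E = E0 + (RT/nF)*ln([Ox]/[Red])
Step 1: RT/nF = 8.314*296/(1*96485) = 0.02550598 V
Step 2: [Ox]/[Red] = 0.263/0.7338 = 0.358408
Step 3: ln(0.358408) = -1.026083
Step 4: correction = 0.02550598 * -1.026083 = -0.0262 V
E = 0.778 + -0.0262 = 0.7518 V

0.7518 V


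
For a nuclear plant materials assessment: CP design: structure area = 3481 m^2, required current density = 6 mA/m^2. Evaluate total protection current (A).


I = area * current density, then convert mA → A (÷1000)
I = 3481 * 6 / 1000 = 20.89 A

20.89 A


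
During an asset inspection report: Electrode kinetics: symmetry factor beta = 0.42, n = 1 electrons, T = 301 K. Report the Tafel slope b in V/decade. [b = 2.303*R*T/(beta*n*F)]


Apply the Tafel slope relation: b = 2.303*R*T/(beta*n*F)
Numerator: 2.303 * 8.314 * 301 = 5763.29
Denominator: 0.42 * 1 * 96485 = 40523.7
b = 5763.29 / 40523.7 = 0.142 V/decade

0.142 V/decade


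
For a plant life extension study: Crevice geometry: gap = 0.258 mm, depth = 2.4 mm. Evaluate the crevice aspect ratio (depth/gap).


Aspect ratio = depth / gap
Ratio = 2.4 / 0.258 = 9.3

9.3


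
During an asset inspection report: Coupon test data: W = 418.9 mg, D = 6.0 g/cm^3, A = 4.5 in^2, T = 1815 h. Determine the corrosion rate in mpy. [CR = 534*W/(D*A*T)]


Apply the mpy weight-loss relation: CR = 534 * W / (D * A * T)
Numerator: 534 * 418.9 = 223692.6
Denominator: 6.0 * 4.5 * 1815 = 49005.0
CR = 223692.6 / 49005.0 = 4.565 mpy

4.565 mpy


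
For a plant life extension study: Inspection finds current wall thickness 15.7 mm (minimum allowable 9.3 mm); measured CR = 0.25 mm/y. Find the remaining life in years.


Apply the remaining-life relation: RL = (t_current − t_min) / CR
RL = (15.7 − 9.3) / 0.25 = 6.4 / 0.25 = 25.6 years

25.6 years


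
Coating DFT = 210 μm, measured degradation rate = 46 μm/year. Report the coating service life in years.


Service life = thickness / degradation rate
Life = 210 / 46 = 4.6 years

4.6 years


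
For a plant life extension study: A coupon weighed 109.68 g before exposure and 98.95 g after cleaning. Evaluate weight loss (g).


Weight loss = initial − final
WL = 109.68 − 98.95 = 10.73 g

10.73 g


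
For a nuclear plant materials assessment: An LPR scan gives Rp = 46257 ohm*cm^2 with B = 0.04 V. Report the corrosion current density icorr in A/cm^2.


Apply the Stern-Geary relation: icorr = B / Rp
icorr = 0.04 / 46257 = 8.647×10^-7 A/cm^2

8.647×10^-7 A/cm^2


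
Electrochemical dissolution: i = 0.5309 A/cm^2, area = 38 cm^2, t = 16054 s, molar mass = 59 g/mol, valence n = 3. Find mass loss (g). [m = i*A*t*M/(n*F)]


Apply Faraday's law: m = i*A*t*M / (n*F)
Total charge passed Q = i*A*t = 0.5309*38*16054 = 323876.6068 C
m = Q*M/(n*F) = 323876.6068*59/(3*96485) = 66.0162 g

66.0162 g


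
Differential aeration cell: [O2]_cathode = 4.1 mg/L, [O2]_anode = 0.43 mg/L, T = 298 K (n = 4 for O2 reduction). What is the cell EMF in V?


Apply the Nernst concentration-cell relation: E = (RT/nF)*ln(C_cathode/C_anode)
RT/nF = 8.314*298/(4*96485) = 0.00641958 V
ln(4.1/0.43) = 2.25496
E = 0.00641958 * 2.25496 = 0.01448 V

0.01448 V


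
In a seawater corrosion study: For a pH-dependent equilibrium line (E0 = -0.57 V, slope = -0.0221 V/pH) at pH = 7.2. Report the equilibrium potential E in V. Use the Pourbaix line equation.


Apply the Pourbaix line equation: E = E0 + slope*pH
E = -0.57 + (-0.0221)*7.2 = -0.57 + (-0.15912) = -0.72912 V
Rounded to 4 decimal places: E = -0.7291 V

-0.7291 V


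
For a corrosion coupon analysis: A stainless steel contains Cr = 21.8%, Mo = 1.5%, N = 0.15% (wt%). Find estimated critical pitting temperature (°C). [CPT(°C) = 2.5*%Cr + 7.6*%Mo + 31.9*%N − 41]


Apply the ASTM G48 empirical CPT estimate: CPT(°C) = 2.5*%Cr + 7.6*%Mo + 31.9*%N − 41
2.5*21.8 = 54.5; 7.6*1.5 = 11.4; 31.9*0.15 = 4.785
CPT = 54.5 + 11.4 + 4.785 − 41 = 29.685 °C
Rounded to 0.1 °C: CPT ≈ 29.7 °C

29.7 °C


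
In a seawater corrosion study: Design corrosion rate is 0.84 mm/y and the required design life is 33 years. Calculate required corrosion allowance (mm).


Corrosion allowance = CR × design life
CA = 0.84 * 33 = 27.72 mm

27.72 mm


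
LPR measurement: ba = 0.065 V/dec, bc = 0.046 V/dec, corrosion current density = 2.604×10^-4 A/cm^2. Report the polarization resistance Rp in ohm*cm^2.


Apply the Stern-Geary equation: Rp = ba*bc / (2.303*icorr*(ba+bc))
ba*bc = 0.065*0.046 = 0.00299
ba+bc = 0.111; 2.303*icorr*(ba+bc) = 2.303*2.604×10^-4*0.111 = 6.6566833×10^-5
Rp = 0.00299 / 6.6566833×10^-5 = 44.9 ohm*cm^2

44.9 ohm*cm^2


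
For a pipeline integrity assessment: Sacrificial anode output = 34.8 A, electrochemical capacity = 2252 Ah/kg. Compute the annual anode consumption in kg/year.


Annual consumption = current * hours per year / capacity
Rate = 34.8 * 8760 / 2252 = 135.4 kg/year

135.4 kg/year


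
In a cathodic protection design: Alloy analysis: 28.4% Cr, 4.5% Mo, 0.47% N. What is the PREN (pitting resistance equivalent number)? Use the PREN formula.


Apply the PREN formula: PREN = Cr + 3.3*Mo + 16*N
PREN = 28.4 + 3.3*4.5 + 16*0.47
PREN = 28.4 + 14.85 + 7.52 = 50.77

50.77


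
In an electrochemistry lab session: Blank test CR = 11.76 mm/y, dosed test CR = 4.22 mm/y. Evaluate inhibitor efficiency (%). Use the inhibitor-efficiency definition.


Apply the inhibitor-efficiency definition: IE = (CR_blank − CR_inh)/CR_blank × 100
IE = (11.76 − 4.22) / 11.76 × 100
IE = 7.54 / 11.76 × 100 = 64.1 %

64.1 %


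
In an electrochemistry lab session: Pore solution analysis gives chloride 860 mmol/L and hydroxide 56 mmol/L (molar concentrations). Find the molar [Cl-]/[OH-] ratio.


Threshold parameter = [Cl-] / [OH-] (molar basis; both in mmol/L, so units cancel)
Ratio = 860 / 56 = 15.36

15.36


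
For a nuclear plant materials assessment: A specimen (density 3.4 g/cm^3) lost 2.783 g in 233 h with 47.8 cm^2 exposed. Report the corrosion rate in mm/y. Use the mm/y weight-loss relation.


Apply the mm/y weight-loss relation: CR = 87600 * W / (D * A * T)
Numerator: 87600 * 2.783 = 243790.8
Denominator: 3.4 * 47.8 * 233 = 37867.16
CR = 243790.8 / 37867.16 = 6.4381 mm/y

6.4381 mm/y


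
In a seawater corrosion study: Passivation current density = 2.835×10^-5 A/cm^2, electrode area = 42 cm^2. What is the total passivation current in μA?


I = i_pass * A, then convert A → μA (×10^6)
I = 2.835×10^-5 * 42 * 10^6 = 1190.7 μA

1190.7 μA


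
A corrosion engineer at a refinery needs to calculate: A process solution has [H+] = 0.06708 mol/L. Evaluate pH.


pH = −log10[H+]
pH = −log10(0.06708) = 1.17

1.17


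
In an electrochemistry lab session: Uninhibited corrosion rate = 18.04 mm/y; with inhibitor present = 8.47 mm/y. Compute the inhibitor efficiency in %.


Apply the inhibitor-efficiency definition: IE = (CR_blank − CR_inh)/CR_blank × 100
IE = (18.04 − 8.47) / 18.04 × 100
IE = 9.57 / 18.04 × 100 = 53.0 %

53.0 %


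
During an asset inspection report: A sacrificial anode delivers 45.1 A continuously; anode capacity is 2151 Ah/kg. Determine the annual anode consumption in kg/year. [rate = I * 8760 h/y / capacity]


Annual consumption = current * hours per year / capacity
Rate = 45.1 * 8760 / 2151 = 183.7 kg/year

183.7 kg/year


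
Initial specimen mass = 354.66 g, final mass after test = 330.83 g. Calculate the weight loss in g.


Weight loss = initial − final
WL = 354.66 − 330.83 = 23.83 g

23.83 g


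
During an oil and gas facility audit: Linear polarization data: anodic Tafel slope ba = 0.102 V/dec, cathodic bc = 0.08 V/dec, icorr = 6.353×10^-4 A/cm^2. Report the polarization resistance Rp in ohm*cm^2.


Apply the Stern-Geary equation: Rp = ba*bc / (2.303*icorr*(ba+bc))
ba*bc = 0.102*0.08 = 0.00816
ba+bc = 0.182; 2.303*icorr*(ba+bc) = 2.303*6.353×10^-4*0.182 = 2.6628345×10^-4
Rp = 0.00816 / 2.6628345×10^-4 = 30.64 ohm*cm^2

30.64 ohm*cm^2


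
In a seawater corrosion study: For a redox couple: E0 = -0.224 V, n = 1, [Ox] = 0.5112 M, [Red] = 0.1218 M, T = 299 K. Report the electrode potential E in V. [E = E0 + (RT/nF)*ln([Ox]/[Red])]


Apply the Nernst equation: E = E0 + (RT/nF)*ln([Ox]/[Red])
Step 1: RT/nF = 8.314*299/(1*96485) = 0.02576448 V
Step 2: [Ox]/[Red] = 0.5112/0.1218 = 4.197044
Step 3: ln(4.197044) = 1.43438
Step 4: correction = 0.02576448 * 1.43438 = 0.037 V
E = -0.224 + 0.037 = -0.187 V

-0.187 V


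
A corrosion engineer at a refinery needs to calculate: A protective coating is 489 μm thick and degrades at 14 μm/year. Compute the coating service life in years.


Service life = thickness / degradation rate
Life = 489 / 14 = 34.9 years

34.9 years


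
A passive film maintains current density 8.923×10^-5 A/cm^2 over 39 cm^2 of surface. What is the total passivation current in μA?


I = i_pass * A, then convert A → μA (×10^6)
I = 8.923×10^-5 * 39 * 10^6 = 3479.97 μA

3479.97 μA


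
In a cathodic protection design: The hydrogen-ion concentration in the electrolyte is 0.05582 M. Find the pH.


pH = −log10[H+]
pH = −log10(0.05582) = 1.25

1.25


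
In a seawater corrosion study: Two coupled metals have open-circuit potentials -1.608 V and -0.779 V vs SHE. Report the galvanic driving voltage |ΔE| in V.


Driving voltage is the absolute potential difference.
|ΔE| = |-1.608 − (-0.779)| = 0.829 V

0.829 V


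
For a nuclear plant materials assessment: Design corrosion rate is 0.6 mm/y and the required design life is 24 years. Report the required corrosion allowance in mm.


Corrosion allowance = CR × design life
CA = 0.6 * 24 = 14.4 mm

14.4 mm


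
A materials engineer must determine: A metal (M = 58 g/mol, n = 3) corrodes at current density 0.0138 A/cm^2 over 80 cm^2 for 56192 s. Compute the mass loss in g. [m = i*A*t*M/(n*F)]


Apply Faraday's law: m = i*A*t*M / (n*F)
Total charge passed Q = i*A*t = 0.0138*80*56192 = 62035.968 C
m = Q*M/(n*F) = 62035.968*58/(3*96485) = 12.431 g

12.431 g


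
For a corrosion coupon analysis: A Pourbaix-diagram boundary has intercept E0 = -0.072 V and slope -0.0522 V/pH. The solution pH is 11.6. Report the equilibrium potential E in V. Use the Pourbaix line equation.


Apply the Pourbaix line equation: E = E0 + slope*pH
E = -0.072 + (-0.0522)*11.6 = -0.072 + (-0.60552) = -0.67752 V
Rounded to 3 decimal places: E = -0.678 V

-0.678 V


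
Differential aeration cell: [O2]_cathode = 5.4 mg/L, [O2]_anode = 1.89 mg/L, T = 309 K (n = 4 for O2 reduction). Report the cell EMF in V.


Apply the Nernst concentration-cell relation: E = (RT/nF)*ln(C_cathode/C_anode)
RT/nF = 8.314*309/(4*96485) = 0.00665654 V
ln(5.4/1.89) = 1.04982
E = 0.00665654 * 1.04982 = 0.00699 V

0.00699 V


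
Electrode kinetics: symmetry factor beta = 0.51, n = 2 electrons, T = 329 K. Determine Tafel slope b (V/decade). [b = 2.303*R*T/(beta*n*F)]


Apply the Tafel slope relation: b = 2.303*R*T/(beta*n*F)
Numerator: 2.303 * 8.314 * 329 = 6299.41
Denominator: 0.51 * 2 * 96485 = 98414.7
b = 6299.41 / 98414.7 = 0.064 V/decade

0.064 V/decade


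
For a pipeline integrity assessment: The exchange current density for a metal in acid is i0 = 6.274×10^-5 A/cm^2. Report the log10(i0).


i0 = 6.274×10^-5 A/cm^2
log10(i0) = -4.202

-4.202


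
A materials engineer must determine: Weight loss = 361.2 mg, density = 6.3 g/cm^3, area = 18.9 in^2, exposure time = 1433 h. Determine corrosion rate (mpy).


Apply the mpy weight-loss relation: CR = 534 * W / (D * A * T)
Numerator: 534 * 361.2 = 192880.8
Denominator: 6.3 * 18.9 * 1433 = 170627.31
CR = 192880.8 / 170627.31 = 1.13042 mpy

1.13042 mpy
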